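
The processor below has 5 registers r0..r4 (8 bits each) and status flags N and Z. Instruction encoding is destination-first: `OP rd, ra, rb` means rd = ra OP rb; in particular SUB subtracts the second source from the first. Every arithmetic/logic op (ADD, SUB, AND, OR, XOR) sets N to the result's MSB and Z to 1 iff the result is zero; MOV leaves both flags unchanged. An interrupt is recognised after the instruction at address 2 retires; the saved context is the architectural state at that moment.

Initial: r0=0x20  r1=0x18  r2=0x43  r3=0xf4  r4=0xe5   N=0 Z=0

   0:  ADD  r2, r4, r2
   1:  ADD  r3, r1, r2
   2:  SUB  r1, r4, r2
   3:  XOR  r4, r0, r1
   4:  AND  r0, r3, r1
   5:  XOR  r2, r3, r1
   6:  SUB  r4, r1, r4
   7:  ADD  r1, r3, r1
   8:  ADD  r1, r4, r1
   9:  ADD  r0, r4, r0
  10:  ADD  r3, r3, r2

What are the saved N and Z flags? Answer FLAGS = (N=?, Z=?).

FLAGS = (N=1, Z=0)

after  0: r0=0x20 r1=0x18 r2=0x28 r3=0xf4 r4=0xe5  N=0 Z=0
after  1: r0=0x20 r1=0x18 r2=0x28 r3=0x40 r4=0xe5  N=0 Z=0
after  2: r0=0x20 r1=0xbd r2=0x28 r3=0x40 r4=0xe5  N=1 Z=0
-- IRQ taken; context saved, return-PC = 3 --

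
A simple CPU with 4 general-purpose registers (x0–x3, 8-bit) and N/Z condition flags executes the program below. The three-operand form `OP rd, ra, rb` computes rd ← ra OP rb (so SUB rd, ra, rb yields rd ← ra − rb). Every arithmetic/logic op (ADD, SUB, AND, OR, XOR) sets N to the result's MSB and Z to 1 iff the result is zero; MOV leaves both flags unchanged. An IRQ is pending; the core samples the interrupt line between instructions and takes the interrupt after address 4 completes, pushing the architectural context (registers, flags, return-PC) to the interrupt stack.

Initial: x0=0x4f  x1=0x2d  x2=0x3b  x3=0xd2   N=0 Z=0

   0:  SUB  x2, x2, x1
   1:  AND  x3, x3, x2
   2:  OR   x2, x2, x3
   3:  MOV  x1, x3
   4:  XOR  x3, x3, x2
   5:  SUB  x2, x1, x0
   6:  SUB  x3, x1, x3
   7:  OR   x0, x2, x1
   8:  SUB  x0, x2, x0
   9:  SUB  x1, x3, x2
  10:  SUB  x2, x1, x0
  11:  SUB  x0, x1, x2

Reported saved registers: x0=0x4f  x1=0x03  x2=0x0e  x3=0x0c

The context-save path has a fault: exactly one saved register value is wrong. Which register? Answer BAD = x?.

BAD = x1

after  0: x0=0x4f x1=0x2d x2=0x0e x3=0xd2  N=0 Z=0
after  1: x0=0x4f x1=0x2d x2=0x0e x3=0x02  N=0 Z=0
after  2: x0=0x4f x1=0x2d x2=0x0e x3=0x02  N=0 Z=0
after  3: x0=0x4f x1=0x02 x2=0x0e x3=0x02  N=0 Z=0
after  4: x0=0x4f x1=0x02 x2=0x0e x3=0x0c  N=0 Z=0
-- IRQ taken; context saved, return-PC = 5 --
mismatch: x1: reported 0x03 vs actual 0x02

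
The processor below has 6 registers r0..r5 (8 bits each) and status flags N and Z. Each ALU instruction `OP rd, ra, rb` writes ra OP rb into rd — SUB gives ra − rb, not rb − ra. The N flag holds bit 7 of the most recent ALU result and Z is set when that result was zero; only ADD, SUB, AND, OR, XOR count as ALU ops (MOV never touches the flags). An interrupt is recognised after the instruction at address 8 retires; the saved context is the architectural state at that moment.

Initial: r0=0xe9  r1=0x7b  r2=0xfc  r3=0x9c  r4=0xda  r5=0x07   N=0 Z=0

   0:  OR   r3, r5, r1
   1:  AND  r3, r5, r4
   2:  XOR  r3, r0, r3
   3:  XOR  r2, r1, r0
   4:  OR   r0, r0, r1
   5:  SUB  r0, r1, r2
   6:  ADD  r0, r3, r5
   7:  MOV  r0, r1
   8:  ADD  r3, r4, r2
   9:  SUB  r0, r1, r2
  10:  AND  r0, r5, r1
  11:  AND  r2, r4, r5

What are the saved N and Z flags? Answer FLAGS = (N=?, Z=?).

FLAGS = (N=0, Z=0)

after  0: r0=0xe9 r1=0x7b r2=0xfc r3=0x7f r4=0xda r5=0x07  N=0 Z=0
after  1: r0=0xe9 r1=0x7b r2=0xfc r3=0x02 r4=0xda r5=0x07  N=0 Z=0
after  2: r0=0xe9 r1=0x7b r2=0xfc r3=0xeb r4=0xda r5=0x07  N=1 Z=0
after  3: r0=0xe9 r1=0x7b r2=0x92 r3=0xeb r4=0xda r5=0x07  N=1 Z=0
after  4: r0=0xfb r1=0x7b r2=0x92 r3=0xeb r4=0xda r5=0x07  N=1 Z=0
after  5: r0=0xe9 r1=0x7b r2=0x92 r3=0xeb r4=0xda r5=0x07  N=1 Z=0
after  6: r0=0xf2 r1=0x7b r2=0x92 r3=0xeb r4=0xda r5=0x07  N=1 Z=0
after  7: r0=0x7b r1=0x7b r2=0x92 r3=0xeb r4=0xda r5=0x07  N=1 Z=0
after  8: r0=0x7b r1=0x7b r2=0x92 r3=0x6c r4=0xda r5=0x07  N=0 Z=0
-- IRQ taken; context saved, return-PC = 9 --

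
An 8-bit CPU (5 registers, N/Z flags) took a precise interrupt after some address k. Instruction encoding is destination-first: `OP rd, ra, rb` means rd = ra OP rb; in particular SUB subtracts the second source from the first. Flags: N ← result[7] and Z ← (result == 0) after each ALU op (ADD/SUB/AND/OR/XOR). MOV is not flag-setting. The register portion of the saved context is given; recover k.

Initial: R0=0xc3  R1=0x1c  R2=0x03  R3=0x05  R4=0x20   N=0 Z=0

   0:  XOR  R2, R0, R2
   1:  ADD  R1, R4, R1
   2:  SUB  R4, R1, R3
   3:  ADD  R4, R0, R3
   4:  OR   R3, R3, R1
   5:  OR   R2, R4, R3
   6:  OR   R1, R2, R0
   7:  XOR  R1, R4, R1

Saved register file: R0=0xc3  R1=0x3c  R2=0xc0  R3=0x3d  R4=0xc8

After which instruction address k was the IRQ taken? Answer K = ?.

K = 4

after  0: R0=0xc3 R1=0x1c R2=0xc0 R3=0x05 R4=0x20  N=1 Z=0
after  1: R0=0xc3 R1=0x3c R2=0xc0 R3=0x05 R4=0x20  N=0 Z=0
after  2: R0=0xc3 R1=0x3c R2=0xc0 R3=0x05 R4=0x37  N=0 Z=0
after  3: R0=0xc3 R1=0x3c R2=0xc0 R3=0x05 R4=0xc8  N=1 Z=0
after  4: R0=0xc3 R1=0x3c R2=0xc0 R3=0x3d R4=0xc8  N=0 Z=0
-- IRQ taken; context saved, return-PC = 5 --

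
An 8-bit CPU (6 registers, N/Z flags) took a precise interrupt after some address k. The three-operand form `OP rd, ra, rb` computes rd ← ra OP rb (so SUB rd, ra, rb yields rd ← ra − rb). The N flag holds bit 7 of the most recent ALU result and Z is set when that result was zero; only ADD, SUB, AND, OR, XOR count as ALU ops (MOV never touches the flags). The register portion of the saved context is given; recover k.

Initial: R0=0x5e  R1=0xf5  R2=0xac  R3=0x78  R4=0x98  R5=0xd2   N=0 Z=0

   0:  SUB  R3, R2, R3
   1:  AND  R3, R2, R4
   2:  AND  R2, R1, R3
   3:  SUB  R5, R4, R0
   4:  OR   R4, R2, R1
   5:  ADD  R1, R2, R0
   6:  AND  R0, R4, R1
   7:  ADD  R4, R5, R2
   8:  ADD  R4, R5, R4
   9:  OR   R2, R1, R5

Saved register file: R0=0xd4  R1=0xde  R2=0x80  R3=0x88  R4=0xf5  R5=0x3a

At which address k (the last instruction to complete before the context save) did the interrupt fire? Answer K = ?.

after  0: R0=0x5e R1=0xf5 R2=0xac R3=0x34 R4=0x98 R5=0xd2  N=0 Z=0
after  1: R0=0x5e R1=0xf5 R2=0xac R3=0x88 R4=0x98 R5=0xd2  N=1 Z=0
after  2: R0=0x5e R1=0xf5 R2=0x80 R3=0x88 R4=0x98 R5=0xd2  N=1 Z=0
after  3: R0=0x5e R1=0xf5 R2=0x80 R3=0x88 R4=0x98 R5=0x3a  N=0 Z=0
after  4: R0=0x5e R1=0xf5 R2=0x80 R3=0x88 R4=0xf5 R5=0x3a  N=1 Z=0
after  5: R0=0x5e R1=0xde R2=0x80 R3=0x88 R4=0xf5 R5=0x3a  N=1 Z=0
after  6: R0=0xd4 R1=0xde R2=0x80 R3=0x88 R4=0xf5 R5=0x3a  N=1 Z=0
-- IRQ taken; context saved, return-PC = 7 --

K = 6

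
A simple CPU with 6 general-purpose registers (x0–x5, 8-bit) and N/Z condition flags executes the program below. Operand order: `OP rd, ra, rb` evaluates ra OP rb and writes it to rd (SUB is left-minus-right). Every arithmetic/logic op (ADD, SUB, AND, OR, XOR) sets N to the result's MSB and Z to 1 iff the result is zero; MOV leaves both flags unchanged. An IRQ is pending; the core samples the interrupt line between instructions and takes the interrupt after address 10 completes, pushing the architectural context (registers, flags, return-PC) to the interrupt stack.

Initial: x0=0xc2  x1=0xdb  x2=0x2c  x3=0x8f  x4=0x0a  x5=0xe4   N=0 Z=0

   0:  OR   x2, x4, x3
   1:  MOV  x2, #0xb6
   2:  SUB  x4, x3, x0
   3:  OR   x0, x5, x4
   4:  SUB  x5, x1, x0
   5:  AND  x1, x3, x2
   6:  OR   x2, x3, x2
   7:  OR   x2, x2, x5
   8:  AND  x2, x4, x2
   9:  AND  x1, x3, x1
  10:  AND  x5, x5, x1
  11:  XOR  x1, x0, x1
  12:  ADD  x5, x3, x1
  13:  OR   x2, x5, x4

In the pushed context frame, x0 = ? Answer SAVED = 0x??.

after  0: x0=0xc2 x1=0xdb x2=0x8f x3=0x8f x4=0x0a x5=0xe4  N=1 Z=0
after  1: x0=0xc2 x1=0xdb x2=0xb6 x3=0x8f x4=0x0a x5=0xe4  N=1 Z=0
after  2: x0=0xc2 x1=0xdb x2=0xb6 x3=0x8f x4=0xcd x5=0xe4  N=1 Z=0
after  3: x0=0xed x1=0xdb x2=0xb6 x3=0x8f x4=0xcd x5=0xe4  N=1 Z=0
after  4: x0=0xed x1=0xdb x2=0xb6 x3=0x8f x4=0xcd x5=0xee  N=1 Z=0
after  5: x0=0xed x1=0x86 x2=0xb6 x3=0x8f x4=0xcd x5=0xee  N=1 Z=0
after  6: x0=0xed x1=0x86 x2=0xbf x3=0x8f x4=0xcd x5=0xee  N=1 Z=0
after  7: x0=0xed x1=0x86 x2=0xff x3=0x8f x4=0xcd x5=0xee  N=1 Z=0
after  8: x0=0xed x1=0x86 x2=0xcd x3=0x8f x4=0xcd x5=0xee  N=1 Z=0
after  9: x0=0xed x1=0x86 x2=0xcd x3=0x8f x4=0xcd x5=0xee  N=1 Z=0
after 10: x0=0xed x1=0x86 x2=0xcd x3=0x8f x4=0xcd x5=0x86  N=1 Z=0
-- IRQ taken; context saved, return-PC = 11 --

SAVED = 0xed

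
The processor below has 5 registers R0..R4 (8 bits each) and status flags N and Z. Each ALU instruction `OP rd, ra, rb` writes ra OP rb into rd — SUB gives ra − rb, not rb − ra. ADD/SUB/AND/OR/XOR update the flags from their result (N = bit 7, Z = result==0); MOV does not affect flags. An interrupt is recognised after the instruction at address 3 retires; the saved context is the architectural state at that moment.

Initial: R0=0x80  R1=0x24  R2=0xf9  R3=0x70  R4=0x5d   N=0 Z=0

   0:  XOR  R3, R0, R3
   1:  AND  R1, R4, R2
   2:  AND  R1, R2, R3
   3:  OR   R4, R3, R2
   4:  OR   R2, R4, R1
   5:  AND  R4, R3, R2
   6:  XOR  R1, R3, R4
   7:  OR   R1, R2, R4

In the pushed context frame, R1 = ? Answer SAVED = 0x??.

SAVED = 0xf0

after  0: R0=0x80 R1=0x24 R2=0xf9 R3=0xf0 R4=0x5d  N=1 Z=0
after  1: R0=0x80 R1=0x59 R2=0xf9 R3=0xf0 R4=0x5d  N=0 Z=0
after  2: R0=0x80 R1=0xf0 R2=0xf9 R3=0xf0 R4=0x5d  N=1 Z=0
after  3: R0=0x80 R1=0xf0 R2=0xf9 R3=0xf0 R4=0xf9  N=1 Z=0
-- IRQ taken; context saved, return-PC = 4 --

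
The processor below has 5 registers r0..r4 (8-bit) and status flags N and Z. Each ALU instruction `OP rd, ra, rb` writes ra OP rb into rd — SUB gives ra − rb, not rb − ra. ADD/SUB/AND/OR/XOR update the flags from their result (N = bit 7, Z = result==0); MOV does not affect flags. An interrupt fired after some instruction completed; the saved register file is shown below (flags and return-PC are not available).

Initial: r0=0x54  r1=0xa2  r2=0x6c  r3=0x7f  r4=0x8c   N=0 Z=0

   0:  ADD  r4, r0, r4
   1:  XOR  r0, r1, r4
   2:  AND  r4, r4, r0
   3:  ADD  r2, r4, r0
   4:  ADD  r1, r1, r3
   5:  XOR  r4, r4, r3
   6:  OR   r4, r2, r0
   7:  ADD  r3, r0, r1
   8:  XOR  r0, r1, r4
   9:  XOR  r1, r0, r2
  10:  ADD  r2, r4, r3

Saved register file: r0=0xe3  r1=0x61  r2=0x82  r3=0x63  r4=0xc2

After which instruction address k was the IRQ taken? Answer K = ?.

after  0: r0=0x54 r1=0xa2 r2=0x6c r3=0x7f r4=0xe0  N=1 Z=0
after  1: r0=0x42 r1=0xa2 r2=0x6c r3=0x7f r4=0xe0  N=0 Z=0
after  2: r0=0x42 r1=0xa2 r2=0x6c r3=0x7f r4=0x40  N=0 Z=0
after  3: r0=0x42 r1=0xa2 r2=0x82 r3=0x7f r4=0x40  N=1 Z=0
after  4: r0=0x42 r1=0x21 r2=0x82 r3=0x7f r4=0x40  N=0 Z=0
after  5: r0=0x42 r1=0x21 r2=0x82 r3=0x7f r4=0x3f  N=0 Z=0
after  6: r0=0x42 r1=0x21 r2=0x82 r3=0x7f r4=0xc2  N=1 Z=0
after  7: r0=0x42 r1=0x21 r2=0x82 r3=0x63 r4=0xc2  N=0 Z=0
after  8: r0=0xe3 r1=0x21 r2=0x82 r3=0x63 r4=0xc2  N=1 Z=0
after  9: r0=0xe3 r1=0x61 r2=0x82 r3=0x63 r4=0xc2  N=0 Z=0
-- IRQ taken; context saved, return-PC = 10 --

K = 9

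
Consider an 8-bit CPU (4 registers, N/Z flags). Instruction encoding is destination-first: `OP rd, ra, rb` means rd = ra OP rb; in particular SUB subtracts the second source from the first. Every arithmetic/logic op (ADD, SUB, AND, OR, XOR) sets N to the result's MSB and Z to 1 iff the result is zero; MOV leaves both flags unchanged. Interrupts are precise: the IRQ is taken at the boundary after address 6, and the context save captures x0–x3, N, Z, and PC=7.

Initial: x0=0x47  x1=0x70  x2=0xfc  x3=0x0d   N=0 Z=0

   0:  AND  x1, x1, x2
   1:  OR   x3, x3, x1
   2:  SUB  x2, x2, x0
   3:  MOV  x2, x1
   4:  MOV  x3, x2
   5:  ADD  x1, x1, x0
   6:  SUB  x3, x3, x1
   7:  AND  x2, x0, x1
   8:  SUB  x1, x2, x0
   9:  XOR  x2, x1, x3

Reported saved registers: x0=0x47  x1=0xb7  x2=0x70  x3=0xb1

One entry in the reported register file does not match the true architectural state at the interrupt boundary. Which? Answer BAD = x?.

after  0: x0=0x47 x1=0x70 x2=0xfc x3=0x0d  N=0 Z=0
after  1: x0=0x47 x1=0x70 x2=0xfc x3=0x7d  N=0 Z=0
after  2: x0=0x47 x1=0x70 x2=0xb5 x3=0x7d  N=1 Z=0
after  3: x0=0x47 x1=0x70 x2=0x70 x3=0x7d  N=1 Z=0
after  4: x0=0x47 x1=0x70 x2=0x70 x3=0x70  N=1 Z=0
after  5: x0=0x47 x1=0xb7 x2=0x70 x3=0x70  N=1 Z=0
after  6: x0=0x47 x1=0xb7 x2=0x70 x3=0xb9  N=1 Z=0
-- IRQ taken; context saved, return-PC = 7 --
mismatch: x3: reported 0xb1 vs actual 0xb9

BAD = x3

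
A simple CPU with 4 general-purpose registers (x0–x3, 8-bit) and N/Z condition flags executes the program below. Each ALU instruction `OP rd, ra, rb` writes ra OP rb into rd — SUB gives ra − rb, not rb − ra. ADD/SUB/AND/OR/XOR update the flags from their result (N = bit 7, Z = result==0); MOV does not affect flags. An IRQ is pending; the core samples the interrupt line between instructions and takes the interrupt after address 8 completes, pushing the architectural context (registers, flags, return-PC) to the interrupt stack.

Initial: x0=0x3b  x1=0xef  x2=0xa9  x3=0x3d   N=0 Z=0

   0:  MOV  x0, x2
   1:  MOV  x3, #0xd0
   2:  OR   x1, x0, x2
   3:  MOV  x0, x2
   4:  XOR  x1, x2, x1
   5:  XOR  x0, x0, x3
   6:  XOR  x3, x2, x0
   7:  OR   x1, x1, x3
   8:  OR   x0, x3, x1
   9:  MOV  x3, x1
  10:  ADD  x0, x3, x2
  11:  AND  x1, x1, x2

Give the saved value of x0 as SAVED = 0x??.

SAVED = 0xd0

after  0: x0=0xa9 x1=0xef x2=0xa9 x3=0x3d  N=0 Z=0
after  1: x0=0xa9 x1=0xef x2=0xa9 x3=0xd0  N=0 Z=0
after  2: x0=0xa9 x1=0xa9 x2=0xa9 x3=0xd0  N=1 Z=0
after  3: x0=0xa9 x1=0xa9 x2=0xa9 x3=0xd0  N=1 Z=0
after  4: x0=0xa9 x1=0x00 x2=0xa9 x3=0xd0  N=0 Z=1
after  5: x0=0x79 x1=0x00 x2=0xa9 x3=0xd0  N=0 Z=0
after  6: x0=0x79 x1=0x00 x2=0xa9 x3=0xd0  N=1 Z=0
after  7: x0=0x79 x1=0xd0 x2=0xa9 x3=0xd0  N=1 Z=0
after  8: x0=0xd0 x1=0xd0 x2=0xa9 x3=0xd0  N=1 Z=0
-- IRQ taken; context saved, return-PC = 9 --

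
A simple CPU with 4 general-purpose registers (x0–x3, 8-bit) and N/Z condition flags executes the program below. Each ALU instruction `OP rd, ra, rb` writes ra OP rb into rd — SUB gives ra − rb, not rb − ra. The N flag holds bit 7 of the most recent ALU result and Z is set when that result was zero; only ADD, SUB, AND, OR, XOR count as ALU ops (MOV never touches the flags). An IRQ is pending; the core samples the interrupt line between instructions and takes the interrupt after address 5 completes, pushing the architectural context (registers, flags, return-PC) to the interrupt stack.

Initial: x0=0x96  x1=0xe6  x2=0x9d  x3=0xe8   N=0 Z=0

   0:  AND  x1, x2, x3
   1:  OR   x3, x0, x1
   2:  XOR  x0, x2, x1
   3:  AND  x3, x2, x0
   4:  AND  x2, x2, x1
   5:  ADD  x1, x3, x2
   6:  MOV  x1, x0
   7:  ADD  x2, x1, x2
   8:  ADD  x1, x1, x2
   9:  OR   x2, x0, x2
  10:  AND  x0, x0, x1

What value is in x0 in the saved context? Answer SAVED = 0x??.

SAVED = 0x15

after  0: x0=0x96 x1=0x88 x2=0x9d x3=0xe8  N=1 Z=0
after  1: x0=0x96 x1=0x88 x2=0x9d x3=0x9e  N=1 Z=0
after  2: x0=0x15 x1=0x88 x2=0x9d x3=0x9e  N=0 Z=0
after  3: x0=0x15 x1=0x88 x2=0x9d x3=0x15  N=0 Z=0
after  4: x0=0x15 x1=0x88 x2=0x88 x3=0x15  N=1 Z=0
after  5: x0=0x15 x1=0x9d x2=0x88 x3=0x15  N=1 Z=0
-- IRQ taken; context saved, return-PC = 6 --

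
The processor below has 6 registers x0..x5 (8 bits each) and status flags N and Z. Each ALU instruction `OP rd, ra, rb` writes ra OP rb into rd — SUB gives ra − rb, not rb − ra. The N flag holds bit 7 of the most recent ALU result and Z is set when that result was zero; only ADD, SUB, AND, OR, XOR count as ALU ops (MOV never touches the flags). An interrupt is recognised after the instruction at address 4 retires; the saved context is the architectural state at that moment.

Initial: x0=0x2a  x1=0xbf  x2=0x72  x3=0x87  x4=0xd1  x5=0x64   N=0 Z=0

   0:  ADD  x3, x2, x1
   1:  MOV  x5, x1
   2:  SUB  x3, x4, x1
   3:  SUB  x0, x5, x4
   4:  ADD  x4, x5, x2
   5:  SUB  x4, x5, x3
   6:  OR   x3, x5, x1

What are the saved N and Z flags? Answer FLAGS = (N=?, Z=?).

after  0: x0=0x2a x1=0xbf x2=0x72 x3=0x31 x4=0xd1 x5=0x64  N=0 Z=0
after  1: x0=0x2a x1=0xbf x2=0x72 x3=0x31 x4=0xd1 x5=0xbf  N=0 Z=0
after  2: x0=0x2a x1=0xbf x2=0x72 x3=0x12 x4=0xd1 x5=0xbf  N=0 Z=0
after  3: x0=0xee x1=0xbf x2=0x72 x3=0x12 x4=0xd1 x5=0xbf  N=1 Z=0
after  4: x0=0xee x1=0xbf x2=0x72 x3=0x12 x4=0x31 x5=0xbf  N=0 Z=0
-- IRQ taken; context saved, return-PC = 5 --

FLAGS = (N=0, Z=0)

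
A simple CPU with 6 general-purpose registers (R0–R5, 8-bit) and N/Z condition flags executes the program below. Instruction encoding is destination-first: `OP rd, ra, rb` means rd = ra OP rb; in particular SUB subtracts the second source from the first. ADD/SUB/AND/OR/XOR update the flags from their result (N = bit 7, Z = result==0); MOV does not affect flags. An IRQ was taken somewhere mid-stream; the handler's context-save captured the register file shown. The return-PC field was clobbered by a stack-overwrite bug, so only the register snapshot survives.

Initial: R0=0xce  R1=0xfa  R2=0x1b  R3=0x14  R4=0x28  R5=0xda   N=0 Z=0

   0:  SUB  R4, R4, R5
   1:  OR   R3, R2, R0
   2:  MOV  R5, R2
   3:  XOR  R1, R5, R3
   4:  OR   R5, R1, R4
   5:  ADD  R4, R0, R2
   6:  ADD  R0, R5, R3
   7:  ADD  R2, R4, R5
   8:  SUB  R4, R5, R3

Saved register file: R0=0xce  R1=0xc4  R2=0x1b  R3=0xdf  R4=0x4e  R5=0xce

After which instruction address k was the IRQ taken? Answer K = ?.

K = 4

after  0: R0=0xce R1=0xfa R2=0x1b R3=0x14 R4=0x4e R5=0xda  N=0 Z=0
after  1: R0=0xce R1=0xfa R2=0x1b R3=0xdf R4=0x4e R5=0xda  N=1 Z=0
after  2: R0=0xce R1=0xfa R2=0x1b R3=0xdf R4=0x4e R5=0x1b  N=1 Z=0
after  3: R0=0xce R1=0xc4 R2=0x1b R3=0xdf R4=0x4e R5=0x1b  N=1 Z=0
after  4: R0=0xce R1=0xc4 R2=0x1b R3=0xdf R4=0x4e R5=0xce  N=1 Z=0
-- IRQ taken; context saved, return-PC = 5 --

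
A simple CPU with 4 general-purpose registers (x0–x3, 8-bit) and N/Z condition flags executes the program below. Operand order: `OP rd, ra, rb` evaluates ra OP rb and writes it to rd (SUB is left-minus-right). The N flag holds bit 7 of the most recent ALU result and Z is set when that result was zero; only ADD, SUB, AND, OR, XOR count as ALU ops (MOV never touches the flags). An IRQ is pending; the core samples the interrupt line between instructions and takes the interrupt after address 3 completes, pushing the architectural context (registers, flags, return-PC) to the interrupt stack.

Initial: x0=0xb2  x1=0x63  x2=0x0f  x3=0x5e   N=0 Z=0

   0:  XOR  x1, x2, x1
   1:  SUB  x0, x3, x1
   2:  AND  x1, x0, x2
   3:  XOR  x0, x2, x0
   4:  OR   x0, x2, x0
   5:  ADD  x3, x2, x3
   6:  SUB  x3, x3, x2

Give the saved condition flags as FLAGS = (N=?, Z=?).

after  0: x0=0xb2 x1=0x6c x2=0x0f x3=0x5e  N=0 Z=0
after  1: x0=0xf2 x1=0x6c x2=0x0f x3=0x5e  N=1 Z=0
after  2: x0=0xf2 x1=0x02 x2=0x0f x3=0x5e  N=0 Z=0
after  3: x0=0xfd x1=0x02 x2=0x0f x3=0x5e  N=1 Z=0
-- IRQ taken; context saved, return-PC = 4 --

FLAGS = (N=1, Z=0)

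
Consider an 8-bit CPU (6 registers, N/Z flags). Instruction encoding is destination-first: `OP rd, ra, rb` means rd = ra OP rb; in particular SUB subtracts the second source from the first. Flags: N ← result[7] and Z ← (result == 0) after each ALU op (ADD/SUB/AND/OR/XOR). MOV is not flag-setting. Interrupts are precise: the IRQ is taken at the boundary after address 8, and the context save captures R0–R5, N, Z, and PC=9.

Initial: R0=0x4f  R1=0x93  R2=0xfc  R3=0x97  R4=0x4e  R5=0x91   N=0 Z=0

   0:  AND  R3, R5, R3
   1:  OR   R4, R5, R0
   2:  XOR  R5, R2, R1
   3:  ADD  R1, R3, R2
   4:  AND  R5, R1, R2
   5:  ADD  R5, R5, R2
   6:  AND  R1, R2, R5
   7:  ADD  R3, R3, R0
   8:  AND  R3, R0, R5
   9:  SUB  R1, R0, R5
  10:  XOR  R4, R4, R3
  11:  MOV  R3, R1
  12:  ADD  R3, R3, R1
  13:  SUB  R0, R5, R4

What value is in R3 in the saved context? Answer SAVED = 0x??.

after  0: R0=0x4f R1=0x93 R2=0xfc R3=0x91 R4=0x4e R5=0x91  N=1 Z=0
after  1: R0=0x4f R1=0x93 R2=0xfc R3=0x91 R4=0xdf R5=0x91  N=1 Z=0
after  2: R0=0x4f R1=0x93 R2=0xfc R3=0x91 R4=0xdf R5=0x6f  N=0 Z=0
after  3: R0=0x4f R1=0x8d R2=0xfc R3=0x91 R4=0xdf R5=0x6f  N=1 Z=0
after  4: R0=0x4f R1=0x8d R2=0xfc R3=0x91 R4=0xdf R5=0x8c  N=1 Z=0
after  5: R0=0x4f R1=0x8d R2=0xfc R3=0x91 R4=0xdf R5=0x88  N=1 Z=0
after  6: R0=0x4f R1=0x88 R2=0xfc R3=0x91 R4=0xdf R5=0x88  N=1 Z=0
after  7: R0=0x4f R1=0x88 R2=0xfc R3=0xe0 R4=0xdf R5=0x88  N=1 Z=0
after  8: R0=0x4f R1=0x88 R2=0xfc R3=0x08 R4=0xdf R5=0x88  N=0 Z=0
-- IRQ taken; context saved, return-PC = 9 --

SAVED = 0x08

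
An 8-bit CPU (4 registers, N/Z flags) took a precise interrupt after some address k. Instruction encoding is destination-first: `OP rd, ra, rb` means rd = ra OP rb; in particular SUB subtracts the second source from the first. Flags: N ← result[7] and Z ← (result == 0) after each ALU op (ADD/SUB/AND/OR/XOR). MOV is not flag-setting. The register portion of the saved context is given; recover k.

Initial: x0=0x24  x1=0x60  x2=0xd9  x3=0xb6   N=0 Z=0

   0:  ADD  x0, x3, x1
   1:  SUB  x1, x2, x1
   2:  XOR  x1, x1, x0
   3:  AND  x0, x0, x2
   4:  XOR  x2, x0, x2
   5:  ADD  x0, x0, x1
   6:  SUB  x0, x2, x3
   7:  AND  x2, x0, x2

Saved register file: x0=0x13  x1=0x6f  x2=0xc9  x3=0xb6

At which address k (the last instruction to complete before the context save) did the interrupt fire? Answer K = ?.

after  0: x0=0x16 x1=0x60 x2=0xd9 x3=0xb6  N=0 Z=0
after  1: x0=0x16 x1=0x79 x2=0xd9 x3=0xb6  N=0 Z=0
after  2: x0=0x16 x1=0x6f x2=0xd9 x3=0xb6  N=0 Z=0
after  3: x0=0x10 x1=0x6f x2=0xd9 x3=0xb6  N=0 Z=0
after  4: x0=0x10 x1=0x6f x2=0xc9 x3=0xb6  N=1 Z=0
after  5: x0=0x7f x1=0x6f x2=0xc9 x3=0xb6  N=0 Z=0
after  6: x0=0x13 x1=0x6f x2=0xc9 x3=0xb6  N=0 Z=0
-- IRQ taken; context saved, return-PC = 7 --

K = 6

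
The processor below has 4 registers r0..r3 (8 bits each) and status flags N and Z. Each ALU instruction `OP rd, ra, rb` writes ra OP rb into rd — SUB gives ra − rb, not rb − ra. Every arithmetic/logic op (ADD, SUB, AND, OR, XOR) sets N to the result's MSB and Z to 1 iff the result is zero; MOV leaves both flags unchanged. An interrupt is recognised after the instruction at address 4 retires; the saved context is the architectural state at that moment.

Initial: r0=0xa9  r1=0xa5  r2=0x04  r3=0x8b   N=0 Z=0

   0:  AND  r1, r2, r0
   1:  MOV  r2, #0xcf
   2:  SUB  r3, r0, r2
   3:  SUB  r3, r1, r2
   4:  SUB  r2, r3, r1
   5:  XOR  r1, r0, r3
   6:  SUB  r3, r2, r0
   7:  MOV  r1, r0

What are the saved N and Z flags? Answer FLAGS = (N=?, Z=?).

after  0: r0=0xa9 r1=0x00 r2=0x04 r3=0x8b  N=0 Z=1
after  1: r0=0xa9 r1=0x00 r2=0xcf r3=0x8b  N=0 Z=1
after  2: r0=0xa9 r1=0x00 r2=0xcf r3=0xda  N=1 Z=0
after  3: r0=0xa9 r1=0x00 r2=0xcf r3=0x31  N=0 Z=0
after  4: r0=0xa9 r1=0x00 r2=0x31 r3=0x31  N=0 Z=0
-- IRQ taken; context saved, return-PC = 5 --

FLAGS = (N=0, Z=0)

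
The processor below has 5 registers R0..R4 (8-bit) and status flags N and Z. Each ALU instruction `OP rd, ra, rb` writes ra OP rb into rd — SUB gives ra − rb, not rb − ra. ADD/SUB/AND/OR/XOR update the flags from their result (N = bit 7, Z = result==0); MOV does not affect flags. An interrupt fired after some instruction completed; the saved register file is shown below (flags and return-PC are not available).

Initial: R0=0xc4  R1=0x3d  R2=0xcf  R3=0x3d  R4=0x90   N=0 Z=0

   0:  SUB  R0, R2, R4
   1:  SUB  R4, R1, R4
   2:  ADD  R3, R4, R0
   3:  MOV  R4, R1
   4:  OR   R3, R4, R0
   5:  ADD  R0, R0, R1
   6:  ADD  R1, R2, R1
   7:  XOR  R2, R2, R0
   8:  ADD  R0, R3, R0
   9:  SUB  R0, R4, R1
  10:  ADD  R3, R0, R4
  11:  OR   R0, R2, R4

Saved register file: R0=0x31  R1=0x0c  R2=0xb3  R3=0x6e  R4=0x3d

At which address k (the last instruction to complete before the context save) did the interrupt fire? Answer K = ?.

after  0: R0=0x3f R1=0x3d R2=0xcf R3=0x3d R4=0x90  N=0 Z=0
after  1: R0=0x3f R1=0x3d R2=0xcf R3=0x3d R4=0xad  N=1 Z=0
after  2: R0=0x3f R1=0x3d R2=0xcf R3=0xec R4=0xad  N=1 Z=0
after  3: R0=0x3f R1=0x3d R2=0xcf R3=0xec R4=0x3d  N=1 Z=0
after  4: R0=0x3f R1=0x3d R2=0xcf R3=0x3f R4=0x3d  N=0 Z=0
after  5: R0=0x7c R1=0x3d R2=0xcf R3=0x3f R4=0x3d  N=0 Z=0
after  6: R0=0x7c R1=0x0c R2=0xcf R3=0x3f R4=0x3d  N=0 Z=0
after  7: R0=0x7c R1=0x0c R2=0xb3 R3=0x3f R4=0x3d  N=1 Z=0
after  8: R0=0xbb R1=0x0c R2=0xb3 R3=0x3f R4=0x3d  N=1 Z=0
after  9: R0=0x31 R1=0x0c R2=0xb3 R3=0x3f R4=0x3d  N=0 Z=0
after 10: R0=0x31 R1=0x0c R2=0xb3 R3=0x6e R4=0x3d  N=0 Z=0
-- IRQ taken; context saved, return-PC = 11 --

K = 10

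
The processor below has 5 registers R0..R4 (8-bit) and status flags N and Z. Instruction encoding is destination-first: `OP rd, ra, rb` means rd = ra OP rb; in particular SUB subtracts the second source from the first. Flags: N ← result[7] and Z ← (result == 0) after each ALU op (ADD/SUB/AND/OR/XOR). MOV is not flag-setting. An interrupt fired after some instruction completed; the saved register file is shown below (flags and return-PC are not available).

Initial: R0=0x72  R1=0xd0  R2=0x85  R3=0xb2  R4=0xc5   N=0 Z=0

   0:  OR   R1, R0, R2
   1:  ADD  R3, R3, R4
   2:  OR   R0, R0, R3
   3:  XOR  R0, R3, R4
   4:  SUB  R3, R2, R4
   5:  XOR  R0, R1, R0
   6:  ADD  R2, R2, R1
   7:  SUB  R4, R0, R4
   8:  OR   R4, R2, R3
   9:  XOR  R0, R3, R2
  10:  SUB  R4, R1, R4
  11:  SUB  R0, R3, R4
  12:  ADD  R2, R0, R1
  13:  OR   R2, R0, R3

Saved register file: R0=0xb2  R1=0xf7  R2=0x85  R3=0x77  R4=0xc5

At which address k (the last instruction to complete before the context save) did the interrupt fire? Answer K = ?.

K = 3

after  0: R0=0x72 R1=0xf7 R2=0x85 R3=0xb2 R4=0xc5  N=1 Z=0
after  1: R0=0x72 R1=0xf7 R2=0x85 R3=0x77 R4=0xc5  N=0 Z=0
after  2: R0=0x77 R1=0xf7 R2=0x85 R3=0x77 R4=0xc5  N=0 Z=0
after  3: R0=0xb2 R1=0xf7 R2=0x85 R3=0x77 R4=0xc5  N=1 Z=0
-- IRQ taken; context saved, return-PC = 4 --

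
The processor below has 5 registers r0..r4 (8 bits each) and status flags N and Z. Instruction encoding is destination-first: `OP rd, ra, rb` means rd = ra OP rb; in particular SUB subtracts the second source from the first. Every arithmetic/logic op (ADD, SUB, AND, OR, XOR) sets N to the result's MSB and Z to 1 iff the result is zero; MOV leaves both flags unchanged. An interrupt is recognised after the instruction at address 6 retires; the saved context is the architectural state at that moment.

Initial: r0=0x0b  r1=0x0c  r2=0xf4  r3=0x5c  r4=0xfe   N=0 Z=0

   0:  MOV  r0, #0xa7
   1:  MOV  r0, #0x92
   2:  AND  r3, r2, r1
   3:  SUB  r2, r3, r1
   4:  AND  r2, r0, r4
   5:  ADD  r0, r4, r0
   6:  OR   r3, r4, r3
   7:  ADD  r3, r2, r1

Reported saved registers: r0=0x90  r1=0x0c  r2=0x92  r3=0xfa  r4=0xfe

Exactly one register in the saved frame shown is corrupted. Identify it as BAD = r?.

after  0: r0=0xa7 r1=0x0c r2=0xf4 r3=0x5c r4=0xfe  N=0 Z=0
after  1: r0=0x92 r1=0x0c r2=0xf4 r3=0x5c r4=0xfe  N=0 Z=0
after  2: r0=0x92 r1=0x0c r2=0xf4 r3=0x04 r4=0xfe  N=0 Z=0
after  3: r0=0x92 r1=0x0c r2=0xf8 r3=0x04 r4=0xfe  N=1 Z=0
after  4: r0=0x92 r1=0x0c r2=0x92 r3=0x04 r4=0xfe  N=1 Z=0
after  5: r0=0x90 r1=0x0c r2=0x92 r3=0x04 r4=0xfe  N=1 Z=0
after  6: r0=0x90 r1=0x0c r2=0x92 r3=0xfe r4=0xfe  N=1 Z=0
-- IRQ taken; context saved, return-PC = 7 --
mismatch: r3: reported 0xfa vs actual 0xfe

BAD = r3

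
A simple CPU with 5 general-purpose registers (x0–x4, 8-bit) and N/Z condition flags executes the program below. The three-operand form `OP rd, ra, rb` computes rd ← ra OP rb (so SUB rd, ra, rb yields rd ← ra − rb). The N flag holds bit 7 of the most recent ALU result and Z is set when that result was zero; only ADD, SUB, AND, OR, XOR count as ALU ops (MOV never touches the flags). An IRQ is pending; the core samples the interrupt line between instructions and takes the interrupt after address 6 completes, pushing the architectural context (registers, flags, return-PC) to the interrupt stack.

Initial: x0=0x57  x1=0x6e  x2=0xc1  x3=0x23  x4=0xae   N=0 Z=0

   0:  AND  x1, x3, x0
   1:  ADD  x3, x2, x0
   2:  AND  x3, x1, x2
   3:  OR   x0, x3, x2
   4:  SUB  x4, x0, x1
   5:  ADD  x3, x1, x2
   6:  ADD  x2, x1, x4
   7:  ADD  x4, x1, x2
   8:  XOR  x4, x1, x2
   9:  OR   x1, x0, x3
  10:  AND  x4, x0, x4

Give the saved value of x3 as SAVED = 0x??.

after  0: x0=0x57 x1=0x03 x2=0xc1 x3=0x23 x4=0xae  N=0 Z=0
after  1: x0=0x57 x1=0x03 x2=0xc1 x3=0x18 x4=0xae  N=0 Z=0
after  2: x0=0x57 x1=0x03 x2=0xc1 x3=0x01 x4=0xae  N=0 Z=0
after  3: x0=0xc1 x1=0x03 x2=0xc1 x3=0x01 x4=0xae  N=1 Z=0
after  4: x0=0xc1 x1=0x03 x2=0xc1 x3=0x01 x4=0xbe  N=1 Z=0
after  5: x0=0xc1 x1=0x03 x2=0xc1 x3=0xc4 x4=0xbe  N=1 Z=0
after  6: x0=0xc1 x1=0x03 x2=0xc1 x3=0xc4 x4=0xbe  N=1 Z=0
-- IRQ taken; context saved, return-PC = 7 --

SAVED = 0xc4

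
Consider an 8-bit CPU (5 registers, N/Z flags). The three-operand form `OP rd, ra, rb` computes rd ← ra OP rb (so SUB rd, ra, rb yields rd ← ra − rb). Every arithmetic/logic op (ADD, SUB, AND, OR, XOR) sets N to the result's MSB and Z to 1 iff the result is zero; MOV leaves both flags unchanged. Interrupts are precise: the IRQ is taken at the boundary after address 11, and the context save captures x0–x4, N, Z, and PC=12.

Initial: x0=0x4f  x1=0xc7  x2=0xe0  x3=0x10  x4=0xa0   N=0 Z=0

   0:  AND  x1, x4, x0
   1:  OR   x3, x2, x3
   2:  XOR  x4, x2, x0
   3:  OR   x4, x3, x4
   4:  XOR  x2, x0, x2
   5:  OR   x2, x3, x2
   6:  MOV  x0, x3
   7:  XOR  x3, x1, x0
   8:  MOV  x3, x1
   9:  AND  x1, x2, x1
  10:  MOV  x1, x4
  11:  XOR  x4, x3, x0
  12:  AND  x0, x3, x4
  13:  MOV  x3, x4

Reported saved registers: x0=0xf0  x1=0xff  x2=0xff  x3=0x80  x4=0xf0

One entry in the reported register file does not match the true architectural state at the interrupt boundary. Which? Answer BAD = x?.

BAD = x3

after  0: x0=0x4f x1=0x00 x2=0xe0 x3=0x10 x4=0xa0  N=0 Z=1
after  1: x0=0x4f x1=0x00 x2=0xe0 x3=0xf0 x4=0xa0  N=1 Z=0
after  2: x0=0x4f x1=0x00 x2=0xe0 x3=0xf0 x4=0xaf  N=1 Z=0
after  3: x0=0x4f x1=0x00 x2=0xe0 x3=0xf0 x4=0xff  N=1 Z=0
after  4: x0=0x4f x1=0x00 x2=0xaf x3=0xf0 x4=0xff  N=1 Z=0
after  5: x0=0x4f x1=0x00 x2=0xff x3=0xf0 x4=0xff  N=1 Z=0
after  6: x0=0xf0 x1=0x00 x2=0xff x3=0xf0 x4=0xff  N=1 Z=0
after  7: x0=0xf0 x1=0x00 x2=0xff x3=0xf0 x4=0xff  N=1 Z=0
after  8: x0=0xf0 x1=0x00 x2=0xff x3=0x00 x4=0xff  N=1 Z=0
after  9: x0=0xf0 x1=0x00 x2=0xff x3=0x00 x4=0xff  N=0 Z=1
after 10: x0=0xf0 x1=0xff x2=0xff x3=0x00 x4=0xff  N=0 Z=1
after 11: x0=0xf0 x1=0xff x2=0xff x3=0x00 x4=0xf0  N=1 Z=0
-- IRQ taken; context saved, return-PC = 12 --
mismatch: x3: reported 0x80 vs actual 0x00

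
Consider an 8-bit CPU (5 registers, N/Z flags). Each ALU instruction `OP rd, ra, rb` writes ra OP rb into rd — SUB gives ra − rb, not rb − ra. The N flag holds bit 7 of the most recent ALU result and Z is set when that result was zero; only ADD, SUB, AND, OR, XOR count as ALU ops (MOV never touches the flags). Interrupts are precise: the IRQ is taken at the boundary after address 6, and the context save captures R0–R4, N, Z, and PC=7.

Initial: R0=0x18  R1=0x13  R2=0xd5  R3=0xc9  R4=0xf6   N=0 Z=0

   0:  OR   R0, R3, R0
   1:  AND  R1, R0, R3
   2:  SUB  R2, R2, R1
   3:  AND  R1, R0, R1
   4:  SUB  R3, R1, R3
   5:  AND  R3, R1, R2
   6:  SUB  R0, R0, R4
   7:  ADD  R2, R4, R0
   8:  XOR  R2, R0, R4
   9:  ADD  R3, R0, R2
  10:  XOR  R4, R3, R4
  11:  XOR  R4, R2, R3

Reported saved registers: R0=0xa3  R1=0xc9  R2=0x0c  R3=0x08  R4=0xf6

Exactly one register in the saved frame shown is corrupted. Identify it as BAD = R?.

BAD = R0

after  0: R0=0xd9 R1=0x13 R2=0xd5 R3=0xc9 R4=0xf6  N=1 Z=0
after  1: R0=0xd9 R1=0xc9 R2=0xd5 R3=0xc9 R4=0xf6  N=1 Z=0
after  2: R0=0xd9 R1=0xc9 R2=0x0c R3=0xc9 R4=0xf6  N=0 Z=0
after  3: R0=0xd9 R1=0xc9 R2=0x0c R3=0xc9 R4=0xf6  N=1 Z=0
after  4: R0=0xd9 R1=0xc9 R2=0x0c R3=0x00 R4=0xf6  N=0 Z=1
after  5: R0=0xd9 R1=0xc9 R2=0x0c R3=0x08 R4=0xf6  N=0 Z=0
after  6: R0=0xe3 R1=0xc9 R2=0x0c R3=0x08 R4=0xf6  N=1 Z=0
-- IRQ taken; context saved, return-PC = 7 --
mismatch: R0: reported 0xa3 vs actual 0xe3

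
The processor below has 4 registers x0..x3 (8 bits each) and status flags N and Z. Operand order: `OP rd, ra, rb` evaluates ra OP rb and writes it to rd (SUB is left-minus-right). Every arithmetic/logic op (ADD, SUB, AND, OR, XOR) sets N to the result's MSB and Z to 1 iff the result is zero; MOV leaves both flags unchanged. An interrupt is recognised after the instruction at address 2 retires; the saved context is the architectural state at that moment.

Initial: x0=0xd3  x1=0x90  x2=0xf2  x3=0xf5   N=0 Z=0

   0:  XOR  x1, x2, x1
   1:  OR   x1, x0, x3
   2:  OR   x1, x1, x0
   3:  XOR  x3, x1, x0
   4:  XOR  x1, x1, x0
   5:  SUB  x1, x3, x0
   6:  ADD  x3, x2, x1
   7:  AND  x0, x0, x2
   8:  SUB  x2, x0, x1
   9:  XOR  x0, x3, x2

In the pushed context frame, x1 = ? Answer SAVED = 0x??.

after  0: x0=0xd3 x1=0x62 x2=0xf2 x3=0xf5  N=0 Z=0
after  1: x0=0xd3 x1=0xf7 x2=0xf2 x3=0xf5  N=1 Z=0
after  2: x0=0xd3 x1=0xf7 x2=0xf2 x3=0xf5  N=1 Z=0
-- IRQ taken; context saved, return-PC = 3 --

SAVED = 0xf7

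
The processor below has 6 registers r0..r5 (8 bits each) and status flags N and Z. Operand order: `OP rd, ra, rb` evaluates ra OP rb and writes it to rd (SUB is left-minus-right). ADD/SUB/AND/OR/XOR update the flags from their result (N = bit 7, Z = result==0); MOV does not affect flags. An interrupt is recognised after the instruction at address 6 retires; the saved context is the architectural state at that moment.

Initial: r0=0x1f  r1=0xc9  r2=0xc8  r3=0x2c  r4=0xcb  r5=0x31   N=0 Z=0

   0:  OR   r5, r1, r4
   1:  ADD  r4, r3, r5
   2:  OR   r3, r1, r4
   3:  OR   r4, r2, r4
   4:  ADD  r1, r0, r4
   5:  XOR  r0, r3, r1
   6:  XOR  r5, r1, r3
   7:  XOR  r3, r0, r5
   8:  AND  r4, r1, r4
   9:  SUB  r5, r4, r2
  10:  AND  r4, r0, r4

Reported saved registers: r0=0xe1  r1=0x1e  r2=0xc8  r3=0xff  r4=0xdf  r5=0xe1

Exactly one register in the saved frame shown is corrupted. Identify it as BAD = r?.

after  0: r0=0x1f r1=0xc9 r2=0xc8 r3=0x2c r4=0xcb r5=0xcb  N=1 Z=0
after  1: r0=0x1f r1=0xc9 r2=0xc8 r3=0x2c r4=0xf7 r5=0xcb  N=1 Z=0
after  2: r0=0x1f r1=0xc9 r2=0xc8 r3=0xff r4=0xf7 r5=0xcb  N=1 Z=0
after  3: r0=0x1f r1=0xc9 r2=0xc8 r3=0xff r4=0xff r5=0xcb  N=1 Z=0
after  4: r0=0x1f r1=0x1e r2=0xc8 r3=0xff r4=0xff r5=0xcb  N=0 Z=0
after  5: r0=0xe1 r1=0x1e r2=0xc8 r3=0xff r4=0xff r5=0xcb  N=1 Z=0
after  6: r0=0xe1 r1=0x1e r2=0xc8 r3=0xff r4=0xff r5=0xe1  N=1 Z=0
-- IRQ taken; context saved, return-PC = 7 --
mismatch: r4: reported 0xdf vs actual 0xff

BAD = r4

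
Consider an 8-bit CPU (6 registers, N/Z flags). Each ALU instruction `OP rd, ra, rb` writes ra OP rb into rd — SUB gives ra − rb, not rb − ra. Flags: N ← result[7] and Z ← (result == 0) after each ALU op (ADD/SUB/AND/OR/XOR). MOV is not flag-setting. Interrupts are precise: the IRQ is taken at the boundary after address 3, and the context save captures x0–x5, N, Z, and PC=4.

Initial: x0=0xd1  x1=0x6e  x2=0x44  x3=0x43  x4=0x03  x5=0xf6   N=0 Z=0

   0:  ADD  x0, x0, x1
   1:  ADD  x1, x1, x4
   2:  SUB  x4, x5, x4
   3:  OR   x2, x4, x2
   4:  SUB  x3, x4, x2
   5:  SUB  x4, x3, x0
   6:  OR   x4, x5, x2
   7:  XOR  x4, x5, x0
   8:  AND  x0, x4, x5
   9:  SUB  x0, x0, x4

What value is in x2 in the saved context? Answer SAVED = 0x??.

after  0: x0=0x3f x1=0x6e x2=0x44 x3=0x43 x4=0x03 x5=0xf6  N=0 Z=0
after  1: x0=0x3f x1=0x71 x2=0x44 x3=0x43 x4=0x03 x5=0xf6  N=0 Z=0
after  2: x0=0x3f x1=0x71 x2=0x44 x3=0x43 x4=0xf3 x5=0xf6  N=1 Z=0
after  3: x0=0x3f x1=0x71 x2=0xf7 x3=0x43 x4=0xf3 x5=0xf6  N=1 Z=0
-- IRQ taken; context saved, return-PC = 4 --

SAVED = 0xf7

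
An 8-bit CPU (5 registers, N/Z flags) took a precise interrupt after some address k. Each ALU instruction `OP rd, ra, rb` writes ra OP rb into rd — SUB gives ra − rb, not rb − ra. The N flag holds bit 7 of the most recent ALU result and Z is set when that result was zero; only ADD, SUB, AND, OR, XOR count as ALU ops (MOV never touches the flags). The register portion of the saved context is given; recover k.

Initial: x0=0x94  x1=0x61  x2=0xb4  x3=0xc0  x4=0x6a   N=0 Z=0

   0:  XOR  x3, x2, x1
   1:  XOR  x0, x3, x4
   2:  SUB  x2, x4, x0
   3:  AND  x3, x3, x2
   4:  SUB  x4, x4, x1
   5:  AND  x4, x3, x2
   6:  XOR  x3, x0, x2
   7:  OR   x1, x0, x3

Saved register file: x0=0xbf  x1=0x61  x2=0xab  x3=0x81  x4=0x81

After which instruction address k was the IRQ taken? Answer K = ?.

K = 5

after  0: x0=0x94 x1=0x61 x2=0xb4 x3=0xd5 x4=0x6a  N=1 Z=0
after  1: x0=0xbf x1=0x61 x2=0xb4 x3=0xd5 x4=0x6a  N=1 Z=0
after  2: x0=0xbf x1=0x61 x2=0xab x3=0xd5 x4=0x6a  N=1 Z=0
after  3: x0=0xbf x1=0x61 x2=0xab x3=0x81 x4=0x6a  N=1 Z=0
after  4: x0=0xbf x1=0x61 x2=0xab x3=0x81 x4=0x09  N=0 Z=0
after  5: x0=0xbf x1=0x61 x2=0xab x3=0x81 x4=0x81  N=1 Z=0
-- IRQ taken; context saved, return-PC = 6 --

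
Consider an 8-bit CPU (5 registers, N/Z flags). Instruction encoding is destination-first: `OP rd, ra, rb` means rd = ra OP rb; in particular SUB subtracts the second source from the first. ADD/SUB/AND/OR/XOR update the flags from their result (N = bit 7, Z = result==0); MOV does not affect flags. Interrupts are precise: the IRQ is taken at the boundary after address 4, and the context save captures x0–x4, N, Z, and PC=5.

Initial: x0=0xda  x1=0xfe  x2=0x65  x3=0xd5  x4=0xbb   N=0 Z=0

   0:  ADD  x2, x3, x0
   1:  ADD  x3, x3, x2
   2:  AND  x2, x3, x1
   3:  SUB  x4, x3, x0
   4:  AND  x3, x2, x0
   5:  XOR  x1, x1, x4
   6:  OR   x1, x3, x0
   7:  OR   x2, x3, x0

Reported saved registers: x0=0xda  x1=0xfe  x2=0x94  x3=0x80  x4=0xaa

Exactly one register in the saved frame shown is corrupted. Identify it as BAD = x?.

after  0: x0=0xda x1=0xfe x2=0xaf x3=0xd5 x4=0xbb  N=1 Z=0
after  1: x0=0xda x1=0xfe x2=0xaf x3=0x84 x4=0xbb  N=1 Z=0
after  2: x0=0xda x1=0xfe x2=0x84 x3=0x84 x4=0xbb  N=1 Z=0
after  3: x0=0xda x1=0xfe x2=0x84 x3=0x84 x4=0xaa  N=1 Z=0
after  4: x0=0xda x1=0xfe x2=0x84 x3=0x80 x4=0xaa  N=1 Z=0
-- IRQ taken; context saved, return-PC = 5 --
mismatch: x2: reported 0x94 vs actual 0x84

BAD = x2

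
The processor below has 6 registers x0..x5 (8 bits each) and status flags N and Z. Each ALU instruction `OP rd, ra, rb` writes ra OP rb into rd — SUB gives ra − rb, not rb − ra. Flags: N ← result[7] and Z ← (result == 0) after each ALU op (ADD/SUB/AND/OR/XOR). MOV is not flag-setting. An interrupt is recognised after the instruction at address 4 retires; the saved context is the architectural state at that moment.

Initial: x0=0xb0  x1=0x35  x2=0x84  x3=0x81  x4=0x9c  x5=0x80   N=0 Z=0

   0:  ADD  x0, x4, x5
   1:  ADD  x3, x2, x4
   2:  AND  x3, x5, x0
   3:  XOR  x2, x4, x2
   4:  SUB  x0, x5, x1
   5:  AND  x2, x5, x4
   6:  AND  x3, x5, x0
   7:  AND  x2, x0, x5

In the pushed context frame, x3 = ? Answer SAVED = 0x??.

after  0: x0=0x1c x1=0x35 x2=0x84 x3=0x81 x4=0x9c x5=0x80  N=0 Z=0
after  1: x0=0x1c x1=0x35 x2=0x84 x3=0x20 x4=0x9c x5=0x80  N=0 Z=0
after  2: x0=0x1c x1=0x35 x2=0x84 x3=0x00 x4=0x9c x5=0x80  N=0 Z=1
after  3: x0=0x1c x1=0x35 x2=0x18 x3=0x00 x4=0x9c x5=0x80  N=0 Z=0
after  4: x0=0x4b x1=0x35 x2=0x18 x3=0x00 x4=0x9c x5=0x80  N=0 Z=0
-- IRQ taken; context saved, return-PC = 5 --

SAVED = 0x00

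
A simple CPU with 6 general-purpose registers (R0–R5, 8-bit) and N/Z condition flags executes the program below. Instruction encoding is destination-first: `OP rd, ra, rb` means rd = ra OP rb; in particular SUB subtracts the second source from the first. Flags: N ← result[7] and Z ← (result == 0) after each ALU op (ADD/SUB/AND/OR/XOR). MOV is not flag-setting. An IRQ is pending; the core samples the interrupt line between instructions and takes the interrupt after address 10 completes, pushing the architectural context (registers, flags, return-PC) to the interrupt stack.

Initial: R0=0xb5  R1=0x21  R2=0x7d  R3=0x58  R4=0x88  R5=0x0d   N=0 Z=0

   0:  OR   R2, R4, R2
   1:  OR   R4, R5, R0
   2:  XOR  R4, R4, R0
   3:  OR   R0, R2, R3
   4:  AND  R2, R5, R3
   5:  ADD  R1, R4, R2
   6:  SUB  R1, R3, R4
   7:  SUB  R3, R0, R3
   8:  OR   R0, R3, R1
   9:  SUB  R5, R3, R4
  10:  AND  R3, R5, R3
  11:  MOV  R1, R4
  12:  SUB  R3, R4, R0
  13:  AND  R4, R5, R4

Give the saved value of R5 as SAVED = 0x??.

after  0: R0=0xb5 R1=0x21 R2=0xfd R3=0x58 R4=0x88 R5=0x0d  N=1 Z=0
after  1: R0=0xb5 R1=0x21 R2=0xfd R3=0x58 R4=0xbd R5=0x0d  N=1 Z=0
after  2: R0=0xb5 R1=0x21 R2=0xfd R3=0x58 R4=0x08 R5=0x0d  N=0 Z=0
after  3: R0=0xfd R1=0x21 R2=0xfd R3=0x58 R4=0x08 R5=0x0d  N=1 Z=0
after  4: R0=0xfd R1=0x21 R2=0x08 R3=0x58 R4=0x08 R5=0x0d  N=0 Z=0
after  5: R0=0xfd R1=0x10 R2=0x08 R3=0x58 R4=0x08 R5=0x0d  N=0 Z=0
after  6: R0=0xfd R1=0x50 R2=0x08 R3=0x58 R4=0x08 R5=0x0d  N=0 Z=0
after  7: R0=0xfd R1=0x50 R2=0x08 R3=0xa5 R4=0x08 R5=0x0d  N=1 Z=0
after  8: R0=0xf5 R1=0x50 R2=0x08 R3=0xa5 R4=0x08 R5=0x0d  N=1 Z=0
after  9: R0=0xf5 R1=0x50 R2=0x08 R3=0xa5 R4=0x08 R5=0x9d  N=1 Z=0
after 10: R0=0xf5 R1=0x50 R2=0x08 R3=0x85 R4=0x08 R5=0x9d  N=1 Z=0
-- IRQ taken; context saved, return-PC = 11 --

SAVED = 0x9d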